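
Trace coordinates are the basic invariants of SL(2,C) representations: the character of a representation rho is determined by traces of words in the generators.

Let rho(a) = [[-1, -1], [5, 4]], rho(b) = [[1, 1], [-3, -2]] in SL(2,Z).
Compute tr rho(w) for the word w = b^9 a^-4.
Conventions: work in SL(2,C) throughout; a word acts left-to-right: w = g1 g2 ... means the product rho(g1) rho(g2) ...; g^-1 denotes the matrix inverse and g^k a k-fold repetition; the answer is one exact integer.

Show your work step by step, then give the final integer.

rho(b) = [[1, 1], [-3, -2]]
... * rho(b) = [[1, 1], [-3, -2]]  ->  [[-2, -1], [3, 1]]
... * rho(b) = [[1, 1], [-3, -2]]  ->  [[1, 0], [0, 1]]
... * rho(b) = [[1, 1], [-3, -2]]  ->  [[1, 1], [-3, -2]]
... * rho(b) = [[1, 1], [-3, -2]]  ->  [[-2, -1], [3, 1]]
... * rho(b) = [[1, 1], [-3, -2]]  ->  [[1, 0], [0, 1]]
... * rho(b) = [[1, 1], [-3, -2]]  ->  [[1, 1], [-3, -2]]
... * rho(b) = [[1, 1], [-3, -2]]  ->  [[-2, -1], [3, 1]]
... * rho(b) = [[1, 1], [-3, -2]]  ->  [[1, 0], [0, 1]]
... * rho(a^-1) = [[4, 1], [-5, -1]]  ->  [[4, 1], [-5, -1]]
... * rho(a^-1) = [[4, 1], [-5, -1]]  ->  [[11, 3], [-15, -4]]
... * rho(a^-1) = [[4, 1], [-5, -1]]  ->  [[29, 8], [-40, -11]]
... * rho(a^-1) = [[4, 1], [-5, -1]]  ->  [[76, 21], [-105, -29]]
tr = 76 + -29 = 47

47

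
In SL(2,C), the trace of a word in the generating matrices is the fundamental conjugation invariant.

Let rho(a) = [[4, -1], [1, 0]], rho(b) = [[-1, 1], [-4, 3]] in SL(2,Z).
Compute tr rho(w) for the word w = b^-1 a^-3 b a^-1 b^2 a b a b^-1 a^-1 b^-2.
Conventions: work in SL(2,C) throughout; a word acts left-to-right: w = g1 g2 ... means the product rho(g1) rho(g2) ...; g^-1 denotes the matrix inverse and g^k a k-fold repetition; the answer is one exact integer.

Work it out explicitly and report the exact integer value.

-7130

rho(b^-1) = [[3, -1], [4, -1]]
... * rho(a^-1) = [[0, 1], [-1, 4]]  ->  [[1, -1], [1, 0]]
... * rho(a^-1) = [[0, 1], [-1, 4]]  ->  [[1, -3], [0, 1]]
... * rho(a^-1) = [[0, 1], [-1, 4]]  ->  [[3, -11], [-1, 4]]
... * rho(b) = [[-1, 1], [-4, 3]]  ->  [[41, -30], [-15, 11]]
... * rho(a^-1) = [[0, 1], [-1, 4]]  ->  [[30, -79], [-11, 29]]
... * rho(b) = [[-1, 1], [-4, 3]]  ->  [[286, -207], [-105, 76]]
... * rho(b) = [[-1, 1], [-4, 3]]  ->  [[542, -335], [-199, 123]]
... * rho(a) = [[4, -1], [1, 0]]  ->  [[1833, -542], [-673, 199]]
... * rho(b) = [[-1, 1], [-4, 3]]  ->  [[335, 207], [-123, -76]]
... * rho(a) = [[4, -1], [1, 0]]  ->  [[1547, -335], [-568, 123]]
... * rho(b^-1) = [[3, -1], [4, -1]]  ->  [[3301, -1212], [-1212, 445]]
... * rho(a^-1) = [[0, 1], [-1, 4]]  ->  [[1212, -1547], [-445, 568]]
... * rho(b^-1) = [[3, -1], [4, -1]]  ->  [[-2552, 335], [937, -123]]
... * rho(b^-1) = [[3, -1], [4, -1]]  ->  [[-6316, 2217], [2319, -814]]
tr = -6316 + -814 = -7130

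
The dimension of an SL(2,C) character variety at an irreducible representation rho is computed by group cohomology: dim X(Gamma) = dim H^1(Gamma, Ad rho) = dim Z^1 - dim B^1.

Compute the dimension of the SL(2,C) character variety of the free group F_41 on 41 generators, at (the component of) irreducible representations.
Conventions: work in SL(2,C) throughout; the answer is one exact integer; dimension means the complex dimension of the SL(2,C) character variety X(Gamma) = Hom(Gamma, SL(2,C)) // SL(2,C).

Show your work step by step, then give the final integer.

120

Gamma = F_41 has 41 generators and no relators.
Z^1(Gamma, Ad rho) = (sl_2)^41: a cocycle is a free choice of one sl_2 vector per generator, so dim Z^1 = 3*41 = 123.
Irreducibility makes the coboundary map sl_2 -> Z^1 injective (trivial centralizer), so dim B^1 = 3.
Therefore dim X = 123 - 3 = 120.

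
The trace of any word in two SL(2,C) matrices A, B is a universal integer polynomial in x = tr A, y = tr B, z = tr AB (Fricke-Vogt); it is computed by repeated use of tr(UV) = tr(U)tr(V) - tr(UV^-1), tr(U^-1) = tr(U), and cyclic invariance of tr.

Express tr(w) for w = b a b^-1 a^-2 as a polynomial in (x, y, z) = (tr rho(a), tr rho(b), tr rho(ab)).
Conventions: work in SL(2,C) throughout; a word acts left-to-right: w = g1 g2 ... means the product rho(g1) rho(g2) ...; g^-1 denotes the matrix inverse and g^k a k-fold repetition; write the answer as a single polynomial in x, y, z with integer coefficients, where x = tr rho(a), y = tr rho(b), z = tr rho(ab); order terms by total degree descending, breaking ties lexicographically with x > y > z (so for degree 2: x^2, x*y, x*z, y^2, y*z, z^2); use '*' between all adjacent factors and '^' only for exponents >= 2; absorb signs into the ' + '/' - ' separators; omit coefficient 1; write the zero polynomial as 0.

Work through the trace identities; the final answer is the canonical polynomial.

-x^2*y*z + x^3 + x*y^2 + x*z^2 - 3*x

so tr(a^-1 b) = tr(b) tr(a) - tr(b a)  (eliminate a^-1) = x*y - z
reduce: tr(b a b) = tr(b) tr(a b) - tr(a)  (reduce the b square) = y*z - x
reduce: tr(b a b a) = tr(a b) tr(a b) - tr(1)  (split on a) = z^2 - 2
tr(a^-1 b a b) = tr(b a b) tr(a) - tr(b a b a)  (eliminate a^-1) = x*y*z - x^2 - z^2 + 2
tr(a^-2 b a b) = tr(a^-1 b a b) tr(a) - tr(a^-1 b a b a)  (eliminate a^-1) = x^2*y*z - x^3 - x*z^2 - y*z + 3*x
tr(b a b^-1 a^-2) = tr(a^-2 b a) tr(b) - tr(a^-2 b a b)  (eliminate b^-1) = -x^2*y*z + x^3 + x*y^2 + x*z^2 - 3*x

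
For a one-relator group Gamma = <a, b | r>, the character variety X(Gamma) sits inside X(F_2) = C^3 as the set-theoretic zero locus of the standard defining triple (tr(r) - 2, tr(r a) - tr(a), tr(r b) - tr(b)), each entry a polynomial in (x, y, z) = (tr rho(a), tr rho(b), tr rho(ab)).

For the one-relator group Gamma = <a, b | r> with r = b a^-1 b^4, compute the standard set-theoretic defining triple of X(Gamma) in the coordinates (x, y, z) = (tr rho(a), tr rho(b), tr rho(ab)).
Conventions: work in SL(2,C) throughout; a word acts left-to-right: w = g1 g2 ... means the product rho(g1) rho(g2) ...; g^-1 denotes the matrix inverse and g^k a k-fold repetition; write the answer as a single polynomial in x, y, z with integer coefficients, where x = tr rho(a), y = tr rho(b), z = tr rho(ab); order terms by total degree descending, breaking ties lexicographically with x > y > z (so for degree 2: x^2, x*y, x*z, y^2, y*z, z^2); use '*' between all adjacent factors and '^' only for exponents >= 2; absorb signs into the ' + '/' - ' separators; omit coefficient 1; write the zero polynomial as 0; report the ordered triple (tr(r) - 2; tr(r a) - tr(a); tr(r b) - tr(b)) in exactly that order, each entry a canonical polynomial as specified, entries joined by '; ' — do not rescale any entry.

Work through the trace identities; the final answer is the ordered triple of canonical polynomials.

tr(b^2) = tr(b)*tr(b) - tr(1) = y^2 - 2
use: tr(b^3) = tr(b)*tr(b^2) - tr(b) = y^3 - 3*y
tr(b^4) = tr(b)*tr(b^3) - tr(b^2) = y^4 - 4*y^2 + 2
apply: tr(b^5) = tr(b)*tr(b^4) - tr(b^3) = y^5 - 5*y^3 + 5*y
use: tr(b a b) = tr(b)*tr(a b) - tr(a) = y*z - x
use: tr(b a b^2) = tr(b)*tr(b a b) - tr(b a) = y^2*z - x*y - z
use: tr(b^3 a b) = tr(b)*tr(b a b^2) - tr(b a b) = y^3*z - x*y^2 - 2*y*z + x
tr(b^5 a) = tr(b)*tr(b^3 a b) - tr(b^3 a) = y^4*z - x*y^3 - 3*y^2*z + 2*x*y + z
tr(b a^-1 b^4) = tr(b^5)*tr(a) - tr(b^5 a) = x*y^5 - y^4*z - 4*x*y^3 + 3*y^2*z + 3*x*y - z
apply: tr(a b a b) = tr(b a)*tr(b a) - tr(1)  (split on b) = z^2 - 2
apply: tr(a b a) = tr(a)*tr(b a) - tr(b)  (reduce the a square) = x*z - y
use: tr(a b a b^2) = tr(b)*tr(a b a b) - tr(a b a)  (reduce the b square) = y*z^2 - x*z - y
tr(b a b a b^2) = tr(b)*tr(a b a b^2) - tr(a b a b)  (reduce the b square) = y^2*z^2 - x*y*z - y^2 - z^2 + 2
tr(b^4 a b a) = tr(b)*tr(b a b a b^2) - tr(b a b a b)  (reduce the b square) = y^3*z^2 - x*y^2*z - y^3 - 2*y*z^2 + x*z + 3*y
use: tr(b a^-1 b^4 a) = tr(b^4 a b)*tr(a) - tr(b^4 a b a)  (eliminate a^-1) = x*y^4*z - x^2*y^3 - y^3*z^2 - 2*x*y^2*z + 2*x^2*y + y^3 + 2*y*z^2 - 3*y
apply: tr(b^6) = tr(b)*tr(b^5) - tr(b^4)  (reduce the b square) = y^6 - 6*y^4 + 9*y^2 - 2
tr(b^6 a) = tr(b)*tr(a b^5) - tr(a b^4)  (reduce the b square) = y^5*z - x*y^4 - 4*y^3*z + 3*x*y^2 + 3*y*z - x
tr(b a^-1 b^5) = tr(b^6)*tr(a) - tr(b^6 a)  (eliminate a^-1) = x*y^6 - y^5*z - 5*x*y^4 + 4*y^3*z + 6*x*y^2 - 3*y*z - x
assemble the triple (tr(r) - 2; tr(r a) - x; tr(r b) - y)

x*y^5 - y^4*z - 4*x*y^3 + 3*y^2*z + 3*x*y - z - 2; x*y^4*z - x^2*y^3 - y^3*z^2 - 2*x*y^2*z + 2*x^2*y + y^3 + 2*y*z^2 - x - 3*y; x*y^6 - y^5*z - 5*x*y^4 + 4*y^3*z + 6*x*y^2 - 3*y*z - x - y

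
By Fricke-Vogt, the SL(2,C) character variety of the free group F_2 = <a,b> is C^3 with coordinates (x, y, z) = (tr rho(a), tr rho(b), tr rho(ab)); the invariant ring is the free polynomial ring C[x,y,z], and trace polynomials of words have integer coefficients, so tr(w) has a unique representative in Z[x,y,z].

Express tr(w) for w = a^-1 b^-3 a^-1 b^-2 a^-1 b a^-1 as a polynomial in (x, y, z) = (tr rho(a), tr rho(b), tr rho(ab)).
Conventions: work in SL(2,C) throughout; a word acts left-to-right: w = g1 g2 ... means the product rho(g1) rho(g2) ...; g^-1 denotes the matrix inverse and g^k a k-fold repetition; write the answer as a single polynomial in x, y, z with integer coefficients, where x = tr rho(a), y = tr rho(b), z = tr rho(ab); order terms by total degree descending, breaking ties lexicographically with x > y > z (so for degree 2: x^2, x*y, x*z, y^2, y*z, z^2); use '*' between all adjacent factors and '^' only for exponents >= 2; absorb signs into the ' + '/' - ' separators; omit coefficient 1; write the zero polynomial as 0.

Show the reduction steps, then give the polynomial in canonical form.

apply: trace(b^-1) = trace(b) = y
use: trace(b^-1 a) = trace(a) trace(b) - trace(a b)   [inverse elimination on b] = x*y - z
apply: trace(b^-1 a^-1) = trace(b^-1) trace(a) - trace(b^-1 a)   [inverse elimination on a] = z
trace(b^-1 a^-1 b^-1) = trace(b^-1 a^-1) trace(b) - trace(b^-1 a^-1 b)   [inverse elimination on b] = y*z - x
trace(b^-1 a b^-1) = trace(b^-1 a) trace(b) - trace(b^-1 a b)   [inverse elimination on b] = x*y^2 - y*z - x
trace(a^2) = trace(a) trace(a) - trace(1)   [square of a] = x^2 - 2
use: trace(a^2 b) = trace(a) trace(b a) - trace(b)   [square of a] = x*z - y
use: trace(a b^-1 a) = trace(a^2) trace(b) - trace(a^2 b)   [inverse elimination on b] = x^2*y - x*z - y
trace(a b a b) = trace(b a) trace(b a) - trace(1)   [split at a repeated b] = z^2 - 2
use: trace(a b^-1 a b) = trace(a b a) trace(b) - trace(a b a b)   [inverse elimination on b] = x*y*z - y^2 - z^2 + 2
trace(b^-1 a b^-1 a) = trace(a b^-1 a) trace(b) - trace(a b^-1 a b)   [inverse elimination on b] = x^2*y^2 - 2*x*y*z + z^2 - 2
trace(b^-1 a^-1 b^-1 a) = trace(b^-1 a b^-1) trace(a) - trace(b^-1 a b^-1 a)   [inverse elimination on a] = x*y*z - x^2 - z^2 + 2
trace(a^-1 b^-1 a^-1 b^-1) = trace(b^-1 a^-1 b^-1) trace(a) - trace(b^-1 a^-1 b^-1 a)   [inverse elimination on a] = z^2 - 2
trace(b^-1 a^-1 b^-2 a^-1) = trace(a^-1 b^-1 a^-1 b^-1) trace(b) - trace(a^-1 b^-1 a^-1)   [inverse elimination on b] = y*z^2 - x*z - y
trace(a b a b a) = trace(a) trace(b a b a) - trace(b a b)   [square of a] = x*z^2 - y*z - x
trace(a b a b a b) = trace(a b) trace(a b a b) - trace(a^-1 b^-1)   [split at a repeated a] = z^3 - 3*z
trace(b a b a b^-1 a) = trace(a b a b a) trace(b) - trace(a b a b a b)   [inverse elimination on b] = x*y*z^2 - y^2*z - z^3 - x*y + 3*z
trace(a b a b^-1 a^-1 b) = trace(b a b a b^-1) trace(a) - trace(b a b a b^-1 a)   [inverse elimination on a] = -x*y*z^2 + x^2*z + y^2*z + z^3 - 3*z
apply: trace(b a b^-1 a^-1 b^-1 a) = trace(a b a b^-1 a^-1) trace(b) - trace(a b a b^-1 a^-1 b)   [inverse elimination on b] = x*y*z^2 - x^2*z - y^2*z - z^3 + x*y + 3*z
apply: trace(b^-1 a^-1 b a b^-1 a^-1) = trace(b a b^-1 a^-1 b^-1) trace(a) - trace(b a b^-1 a^-1 b^-1 a)   [inverse elimination on a] = -x*y*z^2 + x^2*z + y^2*z + z^3 - 3*z
use: trace(a^-1 b a b^-1) = trace(b a b^-1) trace(a) - trace(b a b^-1 a)   [inverse elimination on a] = -x*y*z + x^2 + y^2 + z^2 - 2
apply: trace(a^-1 b a b^-1 a^-1) = trace(a^-1 b a b^-1) trace(a) - trace(a^-1 b a b^-1 a)   [inverse elimination on a] = -x^2*y*z + x^3 + x*y^2 + x*z^2 - 3*x
use: trace(a^-1 b^-2 a^-1 b a b^-1) = trace(b^-1 a^-1 b a b^-1 a^-1) trace(b) - trace(b^-1 a^-1 b a b^-1 a^-1 b)   [inverse elimination on b] = -x*y^2*z^2 + 2*x^2*y*z + y^3*z + y*z^3 - x^3 - x*y^2 - x*z^2 - 3*y*z + 3*x
use: trace(b^-2 a^-1 b^-2 a^-1 b a) = trace(a^-1 b^-2 a^-1 b a b^-1) trace(b) - trace(a^-1 b^-2 a^-1 b a)   [inverse elimination on b] = -x*y^3*z^2 + 2*x^2*y^2*z + y^4*z + y^2*z^3 - x^3*y - x*y^3 - x*y*z^2 - 3*y^2*z + 3*x*y - z
use: trace(a^-1 b^-2 a^-1 b a^-1 b^-2) = trace(b^-2 a^-1 b^-2 a^-1 b) trace(a) - trace(b^-2 a^-1 b^-2 a^-1 b a)   [inverse elimination on a] = x*y^3*z^2 - 2*x^2*y^2*z - y^4*z - y^2*z^3 + x^3*y + x*y^3 + 2*x*y*z^2 - x^2*z + 3*y^2*z - 4*x*y + z
use: trace(a^-1 b a^-1 b^-1 a^-1) = trace(a^-1 b a^-1 b^-1) trace(a) - trace(a^-1 b a^-1 b^-1 a)   [inverse elimination on a] = x^2*y*z - x*y^2 - x*z^2 + x
trace(a^-1 b^-2 a^-1 b a^-1 b^-1) = trace(b^-1 a^-1 b a^-1 b^-1 a^-1) trace(b) - trace(b^-1 a^-1 b a^-1 b^-1 a^-1 b)   [inverse elimination on b] = x*y^2*z^2 - x^2*y*z - y^3*z - y*z^3 + x*z^2 + 3*y*z - x
trace(a^-1 b^-3 a^-1 b^-2 a^-1 b) = trace(a^-1 b^-2 a^-1 b a^-1 b^-2) trace(b) - trace(a^-1 b^-2 a^-1 b a^-1 b^-1)   [inverse elimination on b] = x*y^4*z^2 - 2*x^2*y^3*z - y^5*z - y^3*z^3 + x^3*y^2 + x*y^4 + x*y^2*z^2 + 4*y^3*z + y*z^3 - 4*x*y^2 - x*z^2 - 2*y*z + x
trace(b^-2) = trace(b^-1) trace(b) - trace(1)   [inverse elimination on b] = y^2 - 2
apply: trace(a^-1 b^-2 a^-1) = trace(b^-2 a^-1) trace(a) - trace(b^-2)   [inverse elimination on a] = x*y*z - x^2 - y^2 + 2
apply: trace(b^-2 a^-1 b^-2 a^-1) = trace(b^-1 a^-1 b^-2 a^-1) trace(b) - trace(b^-1 a^-1 b^-2 a^-1 b)   [inverse elimination on b] = y^2*z^2 - 2*x*y*z + x^2 - 2
trace(a^-1 b^-3 a^-1 b^-2 a^-1 b a^-1) = trace(a^-1 b^-3 a^-1 b^-2 a^-1 b) trace(a) - trace(a^-1 b^-3 a^-1 b^-2 a^-1 b a)   [inverse elimination on a] = x^2*y^4*z^2 - 2*x^3*y^3*z - x*y^5*z - x*y^3*z^3 + x^4*y^2 + x^2*y^4 + x^2*y^2*z^2 + 4*x*y^3*z + x*y*z^3 - 4*x^2*y^2 - x^2*z^2 - y^2*z^2 + 2

x^2*y^4*z^2 - 2*x^3*y^3*z - x*y^5*z - x*y^3*z^3 + x^4*y^2 + x^2*y^4 + x^2*y^2*z^2 + 4*x*y^3*z + x*y*z^3 - 4*x^2*y^2 - x^2*z^2 - y^2*z^2 + 2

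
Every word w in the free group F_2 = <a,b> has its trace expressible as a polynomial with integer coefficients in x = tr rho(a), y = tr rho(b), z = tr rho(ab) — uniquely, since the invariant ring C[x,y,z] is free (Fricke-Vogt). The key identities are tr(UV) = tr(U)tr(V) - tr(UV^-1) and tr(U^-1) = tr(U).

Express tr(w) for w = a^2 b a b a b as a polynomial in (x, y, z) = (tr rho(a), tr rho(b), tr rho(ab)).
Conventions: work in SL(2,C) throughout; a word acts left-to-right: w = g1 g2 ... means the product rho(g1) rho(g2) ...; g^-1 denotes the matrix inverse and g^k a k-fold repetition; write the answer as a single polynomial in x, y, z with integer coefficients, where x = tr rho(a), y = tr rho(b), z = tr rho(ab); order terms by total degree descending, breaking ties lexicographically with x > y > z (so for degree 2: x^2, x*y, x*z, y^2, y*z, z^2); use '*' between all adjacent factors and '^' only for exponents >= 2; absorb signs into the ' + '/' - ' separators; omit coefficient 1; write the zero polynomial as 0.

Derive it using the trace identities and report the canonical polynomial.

x*z^3 - y*z^2 - 2*x*z + y

apply: trace(a b a b) = trace(b a) trace(b a) - trace(1)  (split on b) = z^2 - 2
trace(b a b a b a) = trace(a b) trace(a b a b) - trace(a^-1 b^-1)  (split on a) = z^3 - 3*z
trace(a b a) = trace(a) trace(b a) - trace(b)  (reduce the a square) = x*z - y
use: trace(b a b a b) = trace(b) trace(a b a b) - trace(a b a)  (reduce the b square) = y*z^2 - x*z - y
apply: trace(a^2 b a b a b) = trace(a) trace(b a b a b a) - trace(b a b a b)  (reduce the a square) = x*z^3 - y*z^2 - 2*x*z + y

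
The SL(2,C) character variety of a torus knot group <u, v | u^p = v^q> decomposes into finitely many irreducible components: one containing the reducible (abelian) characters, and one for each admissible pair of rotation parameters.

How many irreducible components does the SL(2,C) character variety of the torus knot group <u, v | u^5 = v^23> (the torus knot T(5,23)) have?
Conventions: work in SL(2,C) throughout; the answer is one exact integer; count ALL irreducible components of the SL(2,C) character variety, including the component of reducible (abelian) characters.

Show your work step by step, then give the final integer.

For T(5,23): irreducibility forces the central element u^5 = v^23 to one of +I, -I.
This locks tr(u) to 2*cos(pi*alpha/5), alpha in 1..4, and tr(v) to 2*cos(pi*beta/23), beta in 1..22, on each component of irreducible characters.
Consistency of u^5 = (-1)^alpha I with v^23 = (-1)^beta I forces alpha = beta (mod 2).
Counting: 2 odd alphas x 11 odd betas + 2 even alphas x 11 even betas = 22 + 22 = 44.
components with irreducible characters: 44; plus the single component of reducible (abelian) characters: total 45.

45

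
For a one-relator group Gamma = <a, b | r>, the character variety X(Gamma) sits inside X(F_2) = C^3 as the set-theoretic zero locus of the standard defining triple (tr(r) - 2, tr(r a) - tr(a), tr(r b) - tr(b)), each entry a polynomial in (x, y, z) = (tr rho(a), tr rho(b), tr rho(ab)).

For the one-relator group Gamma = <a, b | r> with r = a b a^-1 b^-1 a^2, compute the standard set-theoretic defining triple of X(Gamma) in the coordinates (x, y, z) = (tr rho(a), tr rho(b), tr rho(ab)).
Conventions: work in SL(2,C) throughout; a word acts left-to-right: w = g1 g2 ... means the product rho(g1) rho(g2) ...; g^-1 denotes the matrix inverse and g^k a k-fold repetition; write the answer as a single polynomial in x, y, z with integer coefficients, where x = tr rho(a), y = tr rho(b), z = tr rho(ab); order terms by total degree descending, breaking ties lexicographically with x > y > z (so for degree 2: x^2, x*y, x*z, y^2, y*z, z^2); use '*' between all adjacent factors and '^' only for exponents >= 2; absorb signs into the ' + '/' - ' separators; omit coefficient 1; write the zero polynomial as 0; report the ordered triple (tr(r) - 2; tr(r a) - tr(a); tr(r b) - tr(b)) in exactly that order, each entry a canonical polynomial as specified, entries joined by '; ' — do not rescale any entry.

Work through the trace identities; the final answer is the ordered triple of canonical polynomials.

trace(a^2) = trace(a) * trace(a) - trace(1)   [square of a] = x^2 - 2
apply: trace(a^3) = trace(a) * trace(a^2) - trace(a)   [square of a] = x^3 - 3*x
trace(a b a) = trace(a) * trace(b a) - trace(b)   [square of a] = x*z - y
use: trace(a^2 b a) = trace(a) * trace(a b a) - trace(a b)   [square of a] = x^2*z - x*y - z
trace(a^3 b a) = trace(a) * trace(a^2 b a) - trace(a^2 b)   [square of a] = x^3*z - x^2*y - 2*x*z + y
trace(b a b a) = trace(b a) * trace(b a) - trace(1)   [split at a repeated b] = z^2 - 2
trace(b a b) = trace(b) * trace(a b) - trace(a)   [square of b] = y*z - x
trace(a b a b a) = trace(a) * trace(b a b a) - trace(b a b)   [square of a] = x*z^2 - y*z - x
trace(a^3 b a b) = trace(a) * trace(a b a b a) - trace(a b a b)   [square of a] = x^2*z^2 - x*y*z - x^2 - z^2 + 2
trace(b^-1 a^3 b a) = trace(a^3 b a) * trace(b) - trace(a^3 b a b)   [inverse elimination on b] = x^3*y*z - x^2*y^2 - x^2*z^2 - x*y*z + x^2 + y^2 + z^2 - 2
apply: trace(a b a^-1 b^-1 a^2) = trace(b^-1 a^3 b) * trace(a) - trace(b^-1 a^3 b a)   [inverse elimination on a] = -x^3*y*z + x^4 + x^2*y^2 + x^2*z^2 + x*y*z - 4*x^2 - y^2 - z^2 + 2
apply: trace(a^4) = trace(a) * trace(a^3) - trace(a^2)  (reduce the a square) = x^4 - 4*x^2 + 2
use: trace(a^4 b a) = trace(a) * trace(b a^4) - trace(b a^3)  (reduce the a square) = x^4*z - x^3*y - 3*x^2*z + 2*x*y + z
trace(a^4 b a b) = trace(a) * trace(b a b a^3) - trace(b a b a^2)  (reduce the a square) = x^3*z^2 - x^2*y*z - x^3 - 2*x*z^2 + y*z + 3*x
use: trace(b^-1 a^4 b a) = trace(a^4 b a) * trace(b) - trace(a^4 b a b)  (eliminate b^-1) = x^4*y*z - x^3*y^2 - x^3*z^2 - 2*x^2*y*z + x^3 + 2*x*y^2 + 2*x*z^2 - 3*x
apply: trace(a b a^-1 b^-1 a^3) = trace(b^-1 a^4 b) * trace(a) - trace(b^-1 a^4 b a)  (eliminate a^-1) = -x^4*y*z + x^5 + x^3*y^2 + x^3*z^2 + 2*x^2*y*z - 5*x^3 - 2*x*y^2 - 2*x*z^2 + 5*x
trace(b a b a b a) = trace(b a) * trace(b a b a) - trace(b^-1 a^-1) = z^3 - 3*z
trace(b a b a b) = trace(b) * trace(a b a b) - trace(a b a) = y*z^2 - x*z - y
apply: trace(a^2 b a b a b) = trace(a) * trace(b a b a b a) - trace(b a b a b) = x*z^3 - y*z^2 - 2*x*z + y
use: trace(b^-1 a^2 b a b a) = trace(a^2 b a b a) * trace(b) - trace(a^2 b a b a b) = x^2*y*z^2 - x*y^2*z - x*z^3 - x^2*y + 2*x*z + y
use: trace(a b a^-1 b^-1 a^2 b) = trace(b^-1 a^2 b a b) * trace(a) - trace(b^-1 a^2 b a b a) = -x^2*y*z^2 + x^3*z + x*y^2*z + x*z^3 - 3*x*z - y
assemble the triple (trace(r) - 2; trace(r a) - x; trace(r b) - y)

-x^3*y*z + x^4 + x^2*y^2 + x^2*z^2 + x*y*z - 4*x^2 - y^2 - z^2; -x^4*y*z + x^5 + x^3*y^2 + x^3*z^2 + 2*x^2*y*z - 5*x^3 - 2*x*y^2 - 2*x*z^2 + 4*x; -x^2*y*z^2 + x^3*z + x*y^2*z + x*z^3 - 3*x*z - 2*y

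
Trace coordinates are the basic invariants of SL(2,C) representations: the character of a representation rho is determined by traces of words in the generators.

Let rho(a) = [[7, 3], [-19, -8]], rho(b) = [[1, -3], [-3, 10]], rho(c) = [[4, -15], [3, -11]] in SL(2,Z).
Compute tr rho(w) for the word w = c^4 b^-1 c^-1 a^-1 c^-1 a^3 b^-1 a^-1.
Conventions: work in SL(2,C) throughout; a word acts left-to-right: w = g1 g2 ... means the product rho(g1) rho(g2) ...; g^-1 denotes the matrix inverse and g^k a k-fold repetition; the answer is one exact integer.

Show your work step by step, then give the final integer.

rho(c) = [[4, -15], [3, -11]]
... * rho(c) = [[4, -15], [3, -11]]  ->  [[-29, 105], [-21, 76]]
... * rho(c) = [[4, -15], [3, -11]]  ->  [[199, -720], [144, -521]]
... * rho(c) = [[4, -15], [3, -11]]  ->  [[-1364, 4935], [-987, 3571]]
... * rho(b^-1) = [[10, 3], [3, 1]]  ->  [[1165, 843], [843, 610]]
... * rho(c^-1) = [[-11, 15], [-3, 4]]  ->  [[-15344, 20847], [-11103, 15085]]
... * rho(a^-1) = [[-8, -3], [19, 7]]  ->  [[518845, 191961], [375439, 138904]]
... * rho(c^-1) = [[-11, 15], [-3, 4]]  ->  [[-6283178, 8550519], [-4546541, 6187201]]
... * rho(a) = [[7, 3], [-19, -8]]  ->  [[-206442107, -87253686], [-149382606, -63137231]]
... * rho(a) = [[7, 3], [-19, -8]]  ->  [[212725285, 78703167], [153929147, 56950030]]
... * rho(a) = [[7, 3], [-19, -8]]  ->  [[-6283178, 8550519], [-4546541, 6187201]]
... * rho(b^-1) = [[10, 3], [3, 1]]  ->  [[-37180223, -10299015], [-26903807, -7452422]]
... * rho(a^-1) = [[-8, -3], [19, 7]]  ->  [[101760499, 39447564], [73634438, 28544467]]
tr = 101760499 + 28544467 = 130304966

130304966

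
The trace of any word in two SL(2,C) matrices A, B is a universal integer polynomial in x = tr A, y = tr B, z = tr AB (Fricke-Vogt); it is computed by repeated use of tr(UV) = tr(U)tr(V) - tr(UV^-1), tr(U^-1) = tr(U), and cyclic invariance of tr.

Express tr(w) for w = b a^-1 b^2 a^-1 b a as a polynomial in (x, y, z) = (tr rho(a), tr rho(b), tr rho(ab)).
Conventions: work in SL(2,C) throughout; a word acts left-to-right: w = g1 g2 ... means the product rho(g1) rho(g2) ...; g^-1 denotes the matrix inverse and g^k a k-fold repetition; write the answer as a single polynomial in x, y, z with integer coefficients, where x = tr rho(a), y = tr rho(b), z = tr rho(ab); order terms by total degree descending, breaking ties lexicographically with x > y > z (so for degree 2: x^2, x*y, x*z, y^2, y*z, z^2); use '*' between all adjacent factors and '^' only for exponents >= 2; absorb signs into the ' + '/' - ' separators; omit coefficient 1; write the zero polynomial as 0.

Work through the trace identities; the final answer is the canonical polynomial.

tr(a b^2) = tr(b) * tr(a b) - tr(a)  (reduce the b square) = y*z - x
apply: tr(a b^3) = tr(b) * tr(a b^2) - tr(a b)  (reduce the b square) = y^2*z - x*y - z
apply: tr(b a b^3) = tr(b) * tr(a b^3) - tr(a b^2)  (reduce the b square) = y^3*z - x*y^2 - 2*y*z + x
tr(a b a b) = tr(a b) * tr(a b) - tr(1)  (split on a) = z^2 - 2
use: tr(a b a) = tr(a) * tr(b a) - tr(b)  (reduce the a square) = x*z - y
use: tr(a b a b^2) = tr(b) * tr(a b a b) - tr(a b a)  (reduce the b square) = y*z^2 - x*z - y
tr(b a b^3 a) = tr(b) * tr(a b a b^2) - tr(a b a b)  (reduce the b square) = y^2*z^2 - x*y*z - y^2 - z^2 + 2
tr(b^2 a^-1 b a b) = tr(b a b^3) * tr(a) - tr(b a b^3 a)  (eliminate a^-1) = x*y^3*z - x^2*y^2 - y^2*z^2 - x*y*z + x^2 + y^2 + z^2 - 2
use: tr(a b a b a b) = tr(b a) * tr(b a b a) - tr(b^-1 a^-1)  (split on b) = z^3 - 3*z
tr(a b a b a) = tr(a) * tr(b a b a) - tr(b a b)  (reduce the a square) = x*z^2 - y*z - x
use: tr(b a b a b^2 a) = tr(b) * tr(a b a b a b) - tr(a b a b a)  (reduce the b square) = y*z^3 - x*z^2 - 2*y*z + x
tr(b^2 a^-1 b a b a) = tr(b a b a b^2) * tr(a) - tr(b a b a b^2 a)  (eliminate a^-1) = x*y^2*z^2 - x^2*y*z - y*z^3 - x*y^2 + 2*y*z + x
tr(b a^-1 b^2 a^-1 b a) = tr(b^2 a^-1 b a b) * tr(a) - tr(b^2 a^-1 b a b a)  (eliminate a^-1) = x^2*y^3*z - x^3*y^2 - 2*x*y^2*z^2 + y*z^3 + x^3 + 2*x*y^2 + x*z^2 - 2*y*z - 3*x

x^2*y^3*z - x^3*y^2 - 2*x*y^2*z^2 + y*z^3 + x^3 + 2*x*y^2 + x*z^2 - 2*y*z - 3*x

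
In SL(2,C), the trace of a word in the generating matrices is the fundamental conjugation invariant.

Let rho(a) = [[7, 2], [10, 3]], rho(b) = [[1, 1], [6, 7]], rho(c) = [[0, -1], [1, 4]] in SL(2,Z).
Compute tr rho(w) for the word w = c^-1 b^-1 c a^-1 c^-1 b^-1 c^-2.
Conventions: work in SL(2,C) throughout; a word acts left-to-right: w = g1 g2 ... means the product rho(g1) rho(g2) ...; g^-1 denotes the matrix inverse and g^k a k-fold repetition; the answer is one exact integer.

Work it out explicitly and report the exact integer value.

rho(c^-1) = [[4, 1], [-1, 0]]
... * rho(b^-1) = [[7, -1], [-6, 1]]  ->  [[22, -3], [-7, 1]]
... * rho(c) = [[0, -1], [1, 4]]  ->  [[-3, -34], [1, 11]]
... * rho(a^-1) = [[3, -2], [-10, 7]]  ->  [[331, -232], [-107, 75]]
... * rho(c^-1) = [[4, 1], [-1, 0]]  ->  [[1556, 331], [-503, -107]]
... * rho(b^-1) = [[7, -1], [-6, 1]]  ->  [[8906, -1225], [-2879, 396]]
... * rho(c^-1) = [[4, 1], [-1, 0]]  ->  [[36849, 8906], [-11912, -2879]]
... * rho(c^-1) = [[4, 1], [-1, 0]]  ->  [[138490, 36849], [-44769, -11912]]
tr = 138490 + -11912 = 126578

126578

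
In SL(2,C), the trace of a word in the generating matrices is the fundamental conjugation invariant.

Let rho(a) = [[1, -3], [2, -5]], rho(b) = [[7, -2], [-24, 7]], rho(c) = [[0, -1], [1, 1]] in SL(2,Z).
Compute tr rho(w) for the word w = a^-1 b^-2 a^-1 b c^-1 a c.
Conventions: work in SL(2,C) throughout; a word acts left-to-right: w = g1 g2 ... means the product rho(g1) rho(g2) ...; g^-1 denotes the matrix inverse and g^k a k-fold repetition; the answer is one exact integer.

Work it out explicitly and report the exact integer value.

rho(a^-1) = [[-5, 3], [-2, 1]]
... * rho(b^-1) = [[7, 2], [24, 7]]  ->  [[37, 11], [10, 3]]
... * rho(b^-1) = [[7, 2], [24, 7]]  ->  [[523, 151], [142, 41]]
... * rho(a^-1) = [[-5, 3], [-2, 1]]  ->  [[-2917, 1720], [-792, 467]]
... * rho(b) = [[7, -2], [-24, 7]]  ->  [[-61699, 17874], [-16752, 4853]]
... * rho(c^-1) = [[1, 1], [-1, 0]]  ->  [[-79573, -61699], [-21605, -16752]]
... * rho(a) = [[1, -3], [2, -5]]  ->  [[-202971, 547214], [-55109, 148575]]
... * rho(c) = [[0, -1], [1, 1]]  ->  [[547214, 750185], [148575, 203684]]
tr = 547214 + 203684 = 750898

750898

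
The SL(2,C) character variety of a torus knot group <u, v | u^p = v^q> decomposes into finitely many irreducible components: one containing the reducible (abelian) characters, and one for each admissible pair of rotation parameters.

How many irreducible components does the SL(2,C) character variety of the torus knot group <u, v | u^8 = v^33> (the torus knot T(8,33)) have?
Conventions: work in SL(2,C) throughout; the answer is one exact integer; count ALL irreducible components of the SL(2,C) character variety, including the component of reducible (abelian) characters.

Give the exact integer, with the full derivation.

113

In the torus knot group T(8,33), u^8 = v^33 is central, so an irreducible representation sends it to +I or -I (Schur).
So on each irreducible component the traces are pinned: tr(u) = 2*cos(pi*alpha/8) with 1 <= alpha <= 7, tr(v) = 2*cos(pi*beta/33) with 1 <= beta <= 32.
Consistency of u^8 = (-1)^alpha I with v^33 = (-1)^beta I forces alpha = beta (mod 2).
count pairs: odd alpha (4 choices) x odd beta (16), plus even alpha (3) x even beta (16): 4*16 + 3*16 = 112.
components with irreducible characters: 112; plus the single component of reducible (abelian) characters: total 113.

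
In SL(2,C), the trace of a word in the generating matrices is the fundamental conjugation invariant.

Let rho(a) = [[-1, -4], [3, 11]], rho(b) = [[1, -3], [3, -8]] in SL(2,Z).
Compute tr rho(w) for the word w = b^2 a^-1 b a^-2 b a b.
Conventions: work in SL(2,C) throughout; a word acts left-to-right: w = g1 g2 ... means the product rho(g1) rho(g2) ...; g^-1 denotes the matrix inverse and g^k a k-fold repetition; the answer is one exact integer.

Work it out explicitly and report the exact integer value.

rho(b) = [[1, -3], [3, -8]]
... * rho(b) = [[1, -3], [3, -8]]  ->  [[-8, 21], [-21, 55]]
... * rho(a^-1) = [[11, 4], [-3, -1]]  ->  [[-151, -53], [-396, -139]]
... * rho(b) = [[1, -3], [3, -8]]  ->  [[-310, 877], [-813, 2300]]
... * rho(a^-1) = [[11, 4], [-3, -1]]  ->  [[-6041, -2117], [-15843, -5552]]
... * rho(a^-1) = [[11, 4], [-3, -1]]  ->  [[-60100, -22047], [-157617, -57820]]
... * rho(b) = [[1, -3], [3, -8]]  ->  [[-126241, 356676], [-331077, 935411]]
... * rho(a) = [[-1, -4], [3, 11]]  ->  [[1196269, 4428400], [3137310, 11613829]]
... * rho(b) = [[1, -3], [3, -8]]  ->  [[14481469, -39016007], [37978797, -102322562]]
tr = 14481469 + -102322562 = -87841093

-87841093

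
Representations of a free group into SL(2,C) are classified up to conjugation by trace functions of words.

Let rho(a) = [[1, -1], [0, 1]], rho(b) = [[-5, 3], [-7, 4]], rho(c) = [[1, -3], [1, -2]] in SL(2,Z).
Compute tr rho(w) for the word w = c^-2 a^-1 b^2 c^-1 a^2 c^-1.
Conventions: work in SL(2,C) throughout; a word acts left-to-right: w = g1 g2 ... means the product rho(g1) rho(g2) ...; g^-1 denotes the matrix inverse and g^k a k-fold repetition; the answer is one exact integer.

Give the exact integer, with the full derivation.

rho(c^-1) = [[-2, 3], [-1, 1]]
... * rho(c^-1) = [[-2, 3], [-1, 1]]  ->  [[1, -3], [1, -2]]
... * rho(a^-1) = [[1, 1], [0, 1]]  ->  [[1, -2], [1, -1]]
... * rho(b) = [[-5, 3], [-7, 4]]  ->  [[9, -5], [2, -1]]
... * rho(b) = [[-5, 3], [-7, 4]]  ->  [[-10, 7], [-3, 2]]
... * rho(c^-1) = [[-2, 3], [-1, 1]]  ->  [[13, -23], [4, -7]]
... * rho(a) = [[1, -1], [0, 1]]  ->  [[13, -36], [4, -11]]
... * rho(a) = [[1, -1], [0, 1]]  ->  [[13, -49], [4, -15]]
... * rho(c^-1) = [[-2, 3], [-1, 1]]  ->  [[23, -10], [7, -3]]
tr = 23 + -3 = 20

20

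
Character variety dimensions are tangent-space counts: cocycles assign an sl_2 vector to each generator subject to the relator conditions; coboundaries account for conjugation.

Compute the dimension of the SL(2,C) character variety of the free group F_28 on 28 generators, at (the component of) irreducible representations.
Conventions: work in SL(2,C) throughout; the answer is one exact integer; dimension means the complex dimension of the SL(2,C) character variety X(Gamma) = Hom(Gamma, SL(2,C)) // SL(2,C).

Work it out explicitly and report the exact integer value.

81

The free group F_28: 28 generators, no relators.
Z^1(Gamma, Ad rho) = (sl_2)^28: a cocycle is a free choice of one sl_2 vector per generator, so dim Z^1 = 3*28 = 84.
Irreducibility makes the coboundary map sl_2 -> Z^1 injective (trivial centralizer), so dim B^1 = 3.
dim H^1 = 84 - 3 = 81, which is dim X.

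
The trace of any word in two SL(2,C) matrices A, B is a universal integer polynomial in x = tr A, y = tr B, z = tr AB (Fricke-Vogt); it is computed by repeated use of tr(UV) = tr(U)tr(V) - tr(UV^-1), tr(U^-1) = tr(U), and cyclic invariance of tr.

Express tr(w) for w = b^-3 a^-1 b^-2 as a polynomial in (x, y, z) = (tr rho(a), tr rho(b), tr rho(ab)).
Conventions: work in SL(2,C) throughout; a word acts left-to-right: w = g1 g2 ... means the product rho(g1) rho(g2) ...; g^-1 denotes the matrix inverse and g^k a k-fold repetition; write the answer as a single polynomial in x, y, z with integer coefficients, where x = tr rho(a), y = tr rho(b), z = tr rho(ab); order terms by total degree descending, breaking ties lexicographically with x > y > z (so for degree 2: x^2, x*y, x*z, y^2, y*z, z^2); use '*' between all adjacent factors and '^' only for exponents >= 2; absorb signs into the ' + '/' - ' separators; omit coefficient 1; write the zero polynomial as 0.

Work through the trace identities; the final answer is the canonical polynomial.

y^4*z - x*y^3 - 3*y^2*z + 2*x*y + z

use: tr(b^-1) = tr(b) = y
use: tr(b^-2) = tr(b^-1) * tr(b) - tr(1)   [inverse elimination on b] = y^2 - 2
tr(b^-3) = tr(b^-2) * tr(b) - tr(b^-1)   [inverse elimination on b] = y^3 - 3*y
tr(b^-4) = tr(b^-3) * tr(b) - tr(b^-2)   [inverse elimination on b] = y^4 - 4*y^2 + 2
tr(a b^-1) = tr(a) * tr(b) - tr(a b)   [inverse elimination on b] = x*y - z
tr(b^-2 a) = tr(a b^-1) * tr(b) - tr(a)   [inverse elimination on b] = x*y^2 - y*z - x
apply: tr(b^-3 a) = tr(b^-2 a) * tr(b) - tr(b^-2 a b)   [inverse elimination on b] = x*y^3 - y^2*z - 2*x*y + z
tr(b^-4 a) = tr(b^-3 a) * tr(b) - tr(b^-3 a b)   [inverse elimination on b] = x*y^4 - y^3*z - 3*x*y^2 + 2*y*z + x
tr(b^-4 a^-1) = tr(b^-4) * tr(a) - tr(b^-4 a)   [inverse elimination on a] = y^3*z - x*y^2 - 2*y*z + x
tr(b^-1 a^-1 b^-1) = tr(b^-2) * tr(a) - tr(b^-2 a)   [inverse elimination on a] = y*z - x
tr(b^-3 a^-1) = tr(b^-1 a^-1 b^-1) * tr(b) - tr(b^-1 a^-1)   [inverse elimination on b] = y^2*z - x*y - z
use: tr(b^-3 a^-1 b^-2) = tr(b^-4 a^-1) * tr(b) - tr(b^-4 a^-1 b)   [inverse elimination on b] = y^4*z - x*y^3 - 3*y^2*z + 2*x*y + z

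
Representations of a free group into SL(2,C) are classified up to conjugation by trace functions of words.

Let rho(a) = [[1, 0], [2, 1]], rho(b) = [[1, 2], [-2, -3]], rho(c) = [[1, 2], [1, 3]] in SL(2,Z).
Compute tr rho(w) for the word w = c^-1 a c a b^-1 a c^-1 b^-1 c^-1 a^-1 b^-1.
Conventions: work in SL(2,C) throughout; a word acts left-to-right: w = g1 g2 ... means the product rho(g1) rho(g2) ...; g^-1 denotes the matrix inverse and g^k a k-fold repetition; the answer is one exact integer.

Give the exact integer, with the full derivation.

12570

rho(c^-1) = [[3, -2], [-1, 1]]
... * rho(a) = [[1, 0], [2, 1]]  ->  [[-1, -2], [1, 1]]
... * rho(c) = [[1, 2], [1, 3]]  ->  [[-3, -8], [2, 5]]
... * rho(a) = [[1, 0], [2, 1]]  ->  [[-19, -8], [12, 5]]
... * rho(b^-1) = [[-3, -2], [2, 1]]  ->  [[41, 30], [-26, -19]]
... * rho(a) = [[1, 0], [2, 1]]  ->  [[101, 30], [-64, -19]]
... * rho(c^-1) = [[3, -2], [-1, 1]]  ->  [[273, -172], [-173, 109]]
... * rho(b^-1) = [[-3, -2], [2, 1]]  ->  [[-1163, -718], [737, 455]]
... * rho(c^-1) = [[3, -2], [-1, 1]]  ->  [[-2771, 1608], [1756, -1019]]
... * rho(a^-1) = [[1, 0], [-2, 1]]  ->  [[-5987, 1608], [3794, -1019]]
... * rho(b^-1) = [[-3, -2], [2, 1]]  ->  [[21177, 13582], [-13420, -8607]]
tr = 21177 + -8607 = 12570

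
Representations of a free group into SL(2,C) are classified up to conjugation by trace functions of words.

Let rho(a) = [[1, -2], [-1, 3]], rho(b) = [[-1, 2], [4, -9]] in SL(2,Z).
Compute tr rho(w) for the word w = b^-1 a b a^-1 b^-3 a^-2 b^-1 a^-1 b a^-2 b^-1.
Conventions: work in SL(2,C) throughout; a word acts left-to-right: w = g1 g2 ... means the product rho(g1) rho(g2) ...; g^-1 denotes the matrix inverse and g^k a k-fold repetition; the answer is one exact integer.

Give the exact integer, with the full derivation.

-473708180

rho(b^-1) = [[-9, -2], [-4, -1]]
... * rho(a) = [[1, -2], [-1, 3]]  ->  [[-7, 12], [-3, 5]]
... * rho(b) = [[-1, 2], [4, -9]]  ->  [[55, -122], [23, -51]]
... * rho(a^-1) = [[3, 2], [1, 1]]  ->  [[43, -12], [18, -5]]
... * rho(b^-1) = [[-9, -2], [-4, -1]]  ->  [[-339, -74], [-142, -31]]
... * rho(b^-1) = [[-9, -2], [-4, -1]]  ->  [[3347, 752], [1402, 315]]
... * rho(b^-1) = [[-9, -2], [-4, -1]]  ->  [[-33131, -7446], [-13878, -3119]]
... * rho(a^-1) = [[3, 2], [1, 1]]  ->  [[-106839, -73708], [-44753, -30875]]
... * rho(a^-1) = [[3, 2], [1, 1]]  ->  [[-394225, -287386], [-165134, -120381]]
... * rho(b^-1) = [[-9, -2], [-4, -1]]  ->  [[4697569, 1075836], [1967730, 450649]]
... * rho(a^-1) = [[3, 2], [1, 1]]  ->  [[15168543, 10470974], [6353839, 4386109]]
... * rho(b) = [[-1, 2], [4, -9]]  ->  [[26715353, -63901680], [11190597, -26767303]]
... * rho(a^-1) = [[3, 2], [1, 1]]  ->  [[16244379, -10470974], [6804488, -4386109]]
... * rho(a^-1) = [[3, 2], [1, 1]]  ->  [[38262163, 22017784], [16027355, 9222867]]
... * rho(b^-1) = [[-9, -2], [-4, -1]]  ->  [[-432430603, -98542110], [-181137663, -41277577]]
tr = -432430603 + -41277577 = -473708180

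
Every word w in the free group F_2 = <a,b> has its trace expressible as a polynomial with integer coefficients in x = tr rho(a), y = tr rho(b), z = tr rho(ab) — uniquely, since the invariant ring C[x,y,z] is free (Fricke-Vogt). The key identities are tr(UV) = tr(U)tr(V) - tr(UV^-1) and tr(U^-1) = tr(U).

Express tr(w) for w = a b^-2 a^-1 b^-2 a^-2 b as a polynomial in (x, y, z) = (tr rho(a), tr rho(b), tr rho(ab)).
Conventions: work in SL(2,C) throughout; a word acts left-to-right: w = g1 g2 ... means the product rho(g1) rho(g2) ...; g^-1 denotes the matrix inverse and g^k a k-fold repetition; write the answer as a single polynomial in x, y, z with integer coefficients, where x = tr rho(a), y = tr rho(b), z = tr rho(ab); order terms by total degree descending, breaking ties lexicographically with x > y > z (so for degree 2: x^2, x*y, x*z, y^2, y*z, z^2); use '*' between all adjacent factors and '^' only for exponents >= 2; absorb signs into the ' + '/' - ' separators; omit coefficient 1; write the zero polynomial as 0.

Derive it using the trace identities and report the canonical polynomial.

so trace(b a b) = trace(b)*trace(a b) - trace(a) = y*z - x
so trace(b a b a) = trace(b a)*trace(b a) - trace(1) = z^2 - 2
trace(a^-1 b a b) = trace(b a b)*trace(a) - trace(b a b a) = x*y*z - x^2 - z^2 + 2
trace(b^-1 a^-1 b a) = trace(a^-1 b a)*trace(b) - trace(a^-1 b a b) = -x*y*z + x^2 + y^2 + z^2 - 2
so trace(a^-1 b a b^-2) = trace(b^-1 a^-1 b a)*trace(b) - trace(b^-1 a^-1 b a b) = -x*y^2*z + x^2*y + y^3 + y*z^2 - 3*y
reduce: trace(a b^-1) = trace(a)*trace(b) - trace(a b) = x*y - z
trace(b^-2 a^-2 b a) = trace(a^-1 b a b^-2)*trace(a) - trace(a^-1 b a b^-2 a) = -x^2*y^2*z + x^3*y + x*y^3 + x*y*z^2 - 4*x*y + z
trace(b^-1 a^-2 b a) = trace(a^-1 b a b^-1)*trace(a) - trace(a^-1 b a b^-1 a) = -x^2*y*z + x^3 + x*y^2 + x*z^2 - 3*x
reduce: trace(b^-1 a^-2 b a b^-2) = trace(b^-2 a^-2 b a)*trace(b) - trace(b^-2 a^-2 b a b) = -x^2*y^3*z + x^3*y^2 + x*y^4 + x*y^2*z^2 + x^2*y*z - x^3 - 5*x*y^2 - x*z^2 + y*z + 3*x
trace(a^2 b) = trace(a)*trace(b a) - trace(b) = x*z - y
trace(a^2) = trace(a)*trace(a) - trace(1) = x^2 - 2
so trace(a b^2 a) = trace(b)*trace(a^2 b) - trace(a^2) = x*y*z - x^2 - y^2 + 2
trace(a b^2 a b) = trace(b)*trace(a b a b) - trace(a b a) = y*z^2 - x*z - y
trace(b a b^-1 a b) = trace(a b^2 a)*trace(b) - trace(a b^2 a b) = x*y^2*z - x^2*y - y^3 - y*z^2 + x*z + 3*y
so trace(a b a b a) = trace(a)*trace(b a b a) - trace(b a b) = x*z^2 - y*z - x
reduce: trace(a b a b a b) = trace(b a)*trace(b a b a) - trace(b^-1 a^-1) = z^3 - 3*z
trace(b a b^-1 a b a) = trace(a b a b a)*trace(b) - trace(a b a b a b) = x*y*z^2 - y^2*z - z^3 - x*y + 3*z
trace(b a b^-1 a b a^-1) = trace(b a b^-1 a b)*trace(a) - trace(b a b^-1 a b a) = x^2*y^2*z - x^3*y - x*y^3 - 2*x*y*z^2 + x^2*z + y^2*z + z^3 + 4*x*y - 3*z
trace(b^-1 a b a^-2 b a) = trace(b a b^-1 a b a^-1)*trace(a) - trace(b a b^-1 a b) = x^3*y^2*z - x^4*y - x^2*y^3 - 2*x^2*y*z^2 + x^3*z + x*z^3 + 5*x^2*y + y^3 + y*z^2 - 4*x*z - 3*y
trace(a^-1 b a^2 b) = trace(b a^2 b)*trace(a) - trace(b a^2 b a) = x^2*y*z - x^3 - x*y^2 - x*z^2 + y*z + 3*x
trace(a b a^-2 b a) = trace(a^-1 b a^2 b)*trace(a) - trace(a^-1 b a^2 b a) = x^3*y*z - x^4 - x^2*y^2 - x^2*z^2 + 4*x^2 + y^2 - 2
trace(a^-2 b a b^-2 a b) = trace(b^-1 a b a^-2 b a)*trace(b) - trace(b^-1 a b a^-2 b a b) = x^3*y^3*z - x^4*y^2 - x^2*y^4 - 2*x^2*y^2*z^2 + x*y*z^3 + x^4 + 6*x^2*y^2 + x^2*z^2 + y^4 + y^2*z^2 - 4*x*y*z - 4*x^2 - 4*y^2 + 2
so trace(b^-1 a^-2 b a b^-2 a) = trace(a^-2 b a b^-2 a)*trace(b) - trace(a^-2 b a b^-2 a b) = -x^3*y^3*z + x^4*y^2 + x^2*y^4 + 2*x^2*y^2*z^2 - x*y^3*z - x*y*z^3 - x^4 - 5*x^2*y^2 - x^2*z^2 + 4*x*y*z + 4*x^2 + y^2 - 2
trace(a^-2 b a b^-2 a^-1 b^-1) = trace(b^-1 a^-2 b a b^-2)*trace(a) - trace(b^-1 a^-2 b a b^-2 a) = -x^2*y^2*z^2 + x^3*y*z + x*y^3*z + x*y*z^3 - 3*x*y*z - x^2 - y^2 + 2
trace(a^-2 b a b^-2 a^-1) = trace(a^-2 b a b^-2)*trace(a) - trace(a^-2 b a b^-2 a) = -x^3*y^2*z + x^4*y + x^2*y^3 + x^2*y*z^2 + x*y^2*z - 5*x^2*y - y^3 - y*z^2 + x*z + 3*y
reduce: trace(a b^-2 a^-1 b^-2 a^-2 b) = trace(a^-2 b a b^-2 a^-1 b^-1)*trace(b) - trace(a^-2 b a b^-2 a^-1) = -x^2*y^3*z^2 + 2*x^3*y^2*z + x*y^4*z + x*y^2*z^3 - x^4*y - x^2*y^3 - x^2*y*z^2 - 4*x*y^2*z + 4*x^2*y + y*z^2 - x*z - y

-x^2*y^3*z^2 + 2*x^3*y^2*z + x*y^4*z + x*y^2*z^3 - x^4*y - x^2*y^3 - x^2*y*z^2 - 4*x*y^2*z + 4*x^2*y + y*z^2 - x*z - y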